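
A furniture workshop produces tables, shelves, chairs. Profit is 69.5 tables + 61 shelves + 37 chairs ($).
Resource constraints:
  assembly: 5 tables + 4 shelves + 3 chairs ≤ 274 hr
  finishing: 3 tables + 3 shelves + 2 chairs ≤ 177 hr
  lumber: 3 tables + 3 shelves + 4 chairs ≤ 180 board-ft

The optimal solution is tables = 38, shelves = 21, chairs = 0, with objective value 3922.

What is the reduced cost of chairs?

-6.5

Check each constraint at x*: assembly 274/274 (tight); finishing 177/177 (tight); lumber 177/180 (slack 3).
By complementary slackness, y = 0 for the non-binding constraint.
The binding rows give the dual system: 5·y_assembly + 3·y_finishing = 69.5 and 4·y_assembly + 3·y_finishing = 61.
→ y_assembly = 8.5 and y_finishing = 9.
Reduced cost of chairs: c₃ − yᵀa₃ = 37 − (8.5·3 + 9·2) = 37 − 43.5 = -6.5.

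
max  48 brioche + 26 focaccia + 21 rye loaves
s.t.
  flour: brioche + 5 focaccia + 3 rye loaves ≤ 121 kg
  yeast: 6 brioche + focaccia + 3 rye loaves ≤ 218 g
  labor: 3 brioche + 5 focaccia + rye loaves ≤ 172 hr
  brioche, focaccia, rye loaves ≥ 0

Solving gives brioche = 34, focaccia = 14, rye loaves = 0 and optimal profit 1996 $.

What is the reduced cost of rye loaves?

Binding: yeast and labor. Non-binding: flour (17 unused).
Slack constraints have shadow price 0 (complementary slackness).
Dual feasibility on the basic columns requires 6·y_yeast + 3·y_labor = 48, 1·y_yeast + 5·y_labor = 26.
This yields shadow prices y_yeast = 6, y_labor = 4.
Reduced cost of rye loaves: c₃ − yᵀa₃ = 21 − (6·3 + 4·1) = 21 − 22 = -1.

-1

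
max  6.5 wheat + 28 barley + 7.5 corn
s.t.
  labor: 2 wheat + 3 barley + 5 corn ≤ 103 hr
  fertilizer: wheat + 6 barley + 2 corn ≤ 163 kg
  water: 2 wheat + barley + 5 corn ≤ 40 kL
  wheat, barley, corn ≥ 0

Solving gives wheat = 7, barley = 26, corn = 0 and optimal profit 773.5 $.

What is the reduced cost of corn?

Binding: fertilizer and water. Non-binding: labor (11 unused).
Since labor is not tight, its dual is 0.
Dual feasibility on the basic columns requires 1·y_fertilizer + 2·y_water = 6.5, 6·y_fertilizer + 1·y_water = 28.
→ y_fertilizer = 4.5 and y_water = 1.
Reduced cost of corn: c₃ − yᵀa₃ = 7.5 − (4.5·2 + 1·5) = 7.5 − 14 = -6.5.

-6.5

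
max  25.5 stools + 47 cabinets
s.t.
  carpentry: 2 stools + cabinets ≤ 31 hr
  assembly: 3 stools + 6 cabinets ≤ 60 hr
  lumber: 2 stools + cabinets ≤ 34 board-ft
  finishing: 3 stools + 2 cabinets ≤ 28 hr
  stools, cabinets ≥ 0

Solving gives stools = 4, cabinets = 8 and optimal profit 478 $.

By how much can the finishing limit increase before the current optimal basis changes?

Binding constraints: assembly, finishing. The basis is B = [[3,6],[3,2]] with det -12.
Per unit increase in finishing, x* moves by d = (0.5, -0.25).
The basis stays optimal until carpentry becomes binding; allowable increase = 20 hr.

20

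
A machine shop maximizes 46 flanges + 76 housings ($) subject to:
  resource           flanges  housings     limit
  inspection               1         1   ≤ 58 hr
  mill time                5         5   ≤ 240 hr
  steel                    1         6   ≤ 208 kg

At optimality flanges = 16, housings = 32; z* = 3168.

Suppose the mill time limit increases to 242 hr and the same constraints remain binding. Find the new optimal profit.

3184

Check each constraint at x*: inspection 48/58 (slack 10); mill time 240/240 (tight); steel 208/208 (tight).
Slack constraints have shadow price 0 (complementary slackness).
Dual feasibility on the basic columns requires 5·y_mill time + 1·y_steel = 46, 5·y_mill time + 6·y_steel = 76.
→ y_mill time = 8 and y_steel = 6.
Δz = y_mill time·Δb = 8 × (2) = 16, so new z* = 3168 + 16 = 3184.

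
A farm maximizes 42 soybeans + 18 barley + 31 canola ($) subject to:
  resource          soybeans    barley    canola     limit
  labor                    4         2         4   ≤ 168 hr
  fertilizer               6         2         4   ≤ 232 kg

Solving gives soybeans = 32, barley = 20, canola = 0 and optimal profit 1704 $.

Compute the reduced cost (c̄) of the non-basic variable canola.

-5

Both labor and fertilizer are binding at x*.
From A_Bᵀ y = c: 4·y_labor + 6·y_fertilizer = 42; 2·y_labor + 2·y_fertilizer = 18.
This yields shadow prices y_labor = 6, y_fertilizer = 3.
Reduced cost of canola: c₃ − yᵀa₃ = 31 − (6·4 + 3·4) = 31 − 36 = -5.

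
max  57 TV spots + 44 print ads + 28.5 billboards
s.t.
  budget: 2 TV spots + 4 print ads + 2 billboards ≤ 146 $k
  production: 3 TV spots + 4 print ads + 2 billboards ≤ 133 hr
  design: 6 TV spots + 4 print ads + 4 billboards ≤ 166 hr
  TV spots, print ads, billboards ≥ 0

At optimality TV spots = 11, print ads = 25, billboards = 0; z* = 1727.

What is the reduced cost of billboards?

-9.5

Check each constraint at x*: budget 122/146 (slack 24); production 133/133 (tight); design 166/166 (tight).
Slack constraints have shadow price 0 (complementary slackness).
The binding rows give the dual system: 3·y_production + 6·y_design = 57 and 4·y_production + 4·y_design = 44.
Solving: y_production = 3, y_design = 8.
Reduced cost of billboards: c₃ − yᵀa₃ = 28.5 − (3·2 + 8·4) = 28.5 − 38 = -9.5.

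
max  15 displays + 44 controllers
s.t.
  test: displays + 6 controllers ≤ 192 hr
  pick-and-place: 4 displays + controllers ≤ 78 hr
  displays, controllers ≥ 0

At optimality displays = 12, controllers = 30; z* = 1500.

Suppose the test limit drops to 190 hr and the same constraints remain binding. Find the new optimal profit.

Both test and pick-and-place are binding at x*.
The binding rows give the dual system: 1·y_test + 4·y_pick-and-place = 15 and 6·y_test + 1·y_pick-and-place = 44.
→ y_test = 7 and y_pick-and-place = 2.
Δz = y_test·Δb = 7 × (-2) = -14, so new z* = 1500 − 14 = 1486.

1486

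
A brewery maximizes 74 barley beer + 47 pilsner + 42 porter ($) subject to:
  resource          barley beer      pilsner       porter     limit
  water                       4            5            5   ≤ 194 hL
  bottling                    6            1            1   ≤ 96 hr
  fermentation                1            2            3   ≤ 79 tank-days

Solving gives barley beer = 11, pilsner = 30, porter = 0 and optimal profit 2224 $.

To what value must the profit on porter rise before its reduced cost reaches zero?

47

Check each constraint at x*: water 194/194 (tight); bottling 96/96 (tight); fermentation 71/79 (slack 8).
Slack constraints have shadow price 0 (complementary slackness).
The binding rows give the dual system: 4·y_water + 6·y_bottling = 74 and 5·y_water + 1·y_bottling = 47.
This yields shadow prices y_water = 8, y_bottling = 7.
porter enters the basis when its profit ≥ yᵀa₃ = 8·5 + 7·1 = 47.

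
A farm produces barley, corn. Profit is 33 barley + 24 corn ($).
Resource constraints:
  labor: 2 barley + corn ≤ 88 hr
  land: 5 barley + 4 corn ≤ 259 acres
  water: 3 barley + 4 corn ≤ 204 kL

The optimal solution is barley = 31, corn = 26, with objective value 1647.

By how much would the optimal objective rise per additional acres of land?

5

Check each constraint at x*: labor 88/88 (tight); land 259/259 (tight); water 197/204 (slack 7).
Slack constraints have shadow price 0 (complementary slackness).
From A_Bᵀ y = c: 2·y_labor + 5·y_land = 33; 1·y_labor + 4·y_land = 24.
Solving: y_labor = 4, y_land = 5.
Shadow price of land = 5.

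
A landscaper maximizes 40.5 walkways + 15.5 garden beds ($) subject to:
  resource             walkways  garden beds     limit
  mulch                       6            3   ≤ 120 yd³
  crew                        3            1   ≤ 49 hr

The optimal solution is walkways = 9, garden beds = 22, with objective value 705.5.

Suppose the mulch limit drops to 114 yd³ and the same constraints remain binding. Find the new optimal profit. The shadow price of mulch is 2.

693.5

Δb = -6, so new z* = 705.5 + (2)·(-6) = 705.5 − 12 = 693.5.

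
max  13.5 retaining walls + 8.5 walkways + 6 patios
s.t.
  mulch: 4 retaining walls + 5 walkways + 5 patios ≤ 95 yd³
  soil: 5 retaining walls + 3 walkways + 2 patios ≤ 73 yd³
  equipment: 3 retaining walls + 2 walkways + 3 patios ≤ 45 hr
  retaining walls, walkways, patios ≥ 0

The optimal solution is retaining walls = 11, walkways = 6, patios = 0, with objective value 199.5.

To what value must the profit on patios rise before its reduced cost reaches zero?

At the optimum: mulch uses 74 of 95 (slack = 21); soil uses 73 of 73 (binding); equipment uses 45 of 45 (binding).
Since mulch is not tight, its dual is 0.
Dual feasibility on the basic columns requires 5·y_soil + 3·y_equipment = 13.5, 3·y_soil + 2·y_equipment = 8.5.
Solving: y_soil = 1.5, y_equipment = 2.
patios enters the basis when its profit ≥ yᵀa₃ = 1.5·2 + 2·3 = 9.

9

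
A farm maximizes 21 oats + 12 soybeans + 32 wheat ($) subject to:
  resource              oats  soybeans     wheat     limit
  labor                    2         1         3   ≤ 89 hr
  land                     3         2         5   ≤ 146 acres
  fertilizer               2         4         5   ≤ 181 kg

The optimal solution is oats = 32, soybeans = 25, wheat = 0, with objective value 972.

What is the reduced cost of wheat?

-1

At the optimum: labor uses 89 of 89 (binding); land uses 146 of 146 (binding); fertilizer uses 164 of 181 (slack = 17).
Since fertilizer is not tight, its dual is 0.
From A_Bᵀ y = c: 2·y_labor + 3·y_land = 21; 1·y_labor + 2·y_land = 12.
This yields shadow prices y_labor = 6, y_land = 3.
Reduced cost of wheat: c₃ − yᵀa₃ = 32 − (6·3 + 3·5) = 32 − 33 = -1.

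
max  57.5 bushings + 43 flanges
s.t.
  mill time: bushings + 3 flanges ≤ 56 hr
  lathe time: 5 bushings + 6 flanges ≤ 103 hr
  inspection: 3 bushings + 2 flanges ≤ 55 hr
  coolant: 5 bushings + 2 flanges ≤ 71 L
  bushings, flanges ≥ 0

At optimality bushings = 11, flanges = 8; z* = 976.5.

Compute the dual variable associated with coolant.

Binding: lathe time and coolant. Non-binding: mill time (21 unused), inspection (6 unused).
By complementary slackness, y = 0 for the non-binding constraints.
Dual feasibility on the basic columns requires 5·y_lathe time + 5·y_coolant = 57.5, 6·y_lathe time + 2·y_coolant = 43.
→ y_lathe time = 5 and y_coolant = 6.5.
Shadow price of coolant = 6.5.

6.5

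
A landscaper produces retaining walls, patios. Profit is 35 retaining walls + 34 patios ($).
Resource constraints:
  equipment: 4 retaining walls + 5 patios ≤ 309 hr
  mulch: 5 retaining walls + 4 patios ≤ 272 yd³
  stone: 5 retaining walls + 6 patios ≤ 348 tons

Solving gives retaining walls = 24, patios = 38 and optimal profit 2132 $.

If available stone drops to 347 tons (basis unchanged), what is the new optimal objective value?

At the optimum: equipment uses 286 of 309 (slack = 23); mulch uses 272 of 272 (binding); stone uses 348 of 348 (binding).
Since equipment is not tight, its dual is 0.
Dual feasibility on the basic columns requires 5·y_mulch + 5·y_stone = 35, 4·y_mulch + 6·y_stone = 34.
This yields shadow prices y_mulch = 4, y_stone = 3.
Δz = y_stone·Δb = 3 × (-1) = -3, so new z* = 2132 − 3 = 2129.

2129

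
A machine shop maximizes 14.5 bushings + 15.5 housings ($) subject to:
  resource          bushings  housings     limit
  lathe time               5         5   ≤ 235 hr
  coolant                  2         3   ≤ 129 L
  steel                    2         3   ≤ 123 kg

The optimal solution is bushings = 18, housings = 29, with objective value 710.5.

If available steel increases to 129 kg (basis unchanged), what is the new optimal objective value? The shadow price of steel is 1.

716.5

Δb = 6, so new z* = 710.5 + (1)·(6) = 710.5 + 6 = 716.5.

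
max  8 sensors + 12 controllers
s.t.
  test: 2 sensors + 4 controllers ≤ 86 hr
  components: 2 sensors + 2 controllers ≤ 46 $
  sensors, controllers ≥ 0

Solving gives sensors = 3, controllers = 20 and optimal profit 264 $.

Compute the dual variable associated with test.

2

Check each constraint at x*: test 86/86 (tight); components 46/46 (tight).
Dual feasibility on the basic columns requires 2·y_test + 2·y_components = 8, 4·y_test + 2·y_components = 12.
This yields shadow prices y_test = 2, y_components = 2.
Shadow price of test = 2.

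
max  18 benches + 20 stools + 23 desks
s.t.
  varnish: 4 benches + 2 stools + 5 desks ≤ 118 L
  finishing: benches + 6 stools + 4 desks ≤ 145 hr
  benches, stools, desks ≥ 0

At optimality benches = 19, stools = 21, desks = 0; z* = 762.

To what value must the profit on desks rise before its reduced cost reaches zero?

28

Check each constraint at x*: varnish 118/118 (tight); finishing 145/145 (tight).
From A_Bᵀ y = c: 4·y_varnish + 1·y_finishing = 18; 2·y_varnish + 6·y_finishing = 20.
This yields shadow prices y_varnish = 4, y_finishing = 2.
desks enters the basis when its profit ≥ yᵀa₃ = 4·5 + 2·4 = 28.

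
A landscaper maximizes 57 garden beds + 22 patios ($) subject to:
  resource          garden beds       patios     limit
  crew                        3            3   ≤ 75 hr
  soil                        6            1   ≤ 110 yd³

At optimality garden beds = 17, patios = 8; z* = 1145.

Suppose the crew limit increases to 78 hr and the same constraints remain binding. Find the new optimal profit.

1160

At the optimum: crew uses 75 of 75 (binding); soil uses 110 of 110 (binding).
Dual feasibility on the basic columns requires 3·y_crew + 6·y_soil = 57, 3·y_crew + 1·y_soil = 22.
This yields shadow prices y_crew = 5, y_soil = 7.
Δz = y_crew·Δb = 5 × (3) = 15, so new z* = 1145 + 15 = 1160.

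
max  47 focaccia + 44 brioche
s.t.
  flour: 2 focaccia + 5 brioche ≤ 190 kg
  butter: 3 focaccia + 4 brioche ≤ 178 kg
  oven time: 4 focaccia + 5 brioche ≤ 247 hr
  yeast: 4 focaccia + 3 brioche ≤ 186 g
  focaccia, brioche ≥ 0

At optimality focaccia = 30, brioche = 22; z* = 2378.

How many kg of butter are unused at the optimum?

0

butter used = 3·30 + 4·22 = 178; slack = 178 − 178 = 0.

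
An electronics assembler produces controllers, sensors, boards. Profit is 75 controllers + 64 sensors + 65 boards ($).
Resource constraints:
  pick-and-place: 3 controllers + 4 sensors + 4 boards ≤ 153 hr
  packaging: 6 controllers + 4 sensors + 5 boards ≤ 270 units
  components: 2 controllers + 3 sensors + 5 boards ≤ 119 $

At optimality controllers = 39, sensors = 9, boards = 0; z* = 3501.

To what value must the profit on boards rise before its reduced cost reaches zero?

73

At the optimum: pick-and-place uses 153 of 153 (binding); packaging uses 270 of 270 (binding); components uses 105 of 119 (slack = 14).
Slack constraints have shadow price 0 (complementary slackness).
The binding rows give the dual system: 3·y_pick-and-place + 6·y_packaging = 75 and 4·y_pick-and-place + 4·y_packaging = 64.
→ y_pick-and-place = 7 and y_packaging = 9.
boards enters the basis when its profit ≥ yᵀa₃ = 7·4 + 9·5 = 73.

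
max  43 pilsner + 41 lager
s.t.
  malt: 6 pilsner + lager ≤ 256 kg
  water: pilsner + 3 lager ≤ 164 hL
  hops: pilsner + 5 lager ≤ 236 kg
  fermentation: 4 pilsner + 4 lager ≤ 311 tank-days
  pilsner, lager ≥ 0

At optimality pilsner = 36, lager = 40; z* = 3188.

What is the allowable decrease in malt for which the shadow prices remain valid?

Binding constraints: malt, hops. The basis is B = [[6,1],[1,5]] with det 29.
Per unit decrease in malt, x* moves by d = (-0.1724, 0.0345).
The basis stays optimal until pilsner reaches 0; allowable decrease = 208.8 kg.

208.8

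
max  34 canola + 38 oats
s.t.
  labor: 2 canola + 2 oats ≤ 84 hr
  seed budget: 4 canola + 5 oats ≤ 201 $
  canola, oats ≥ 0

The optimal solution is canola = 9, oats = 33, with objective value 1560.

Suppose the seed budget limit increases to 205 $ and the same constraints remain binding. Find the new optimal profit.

1576

Both labor and seed budget are binding at x*.
The binding rows give the dual system: 2·y_labor + 4·y_seed budget = 34 and 2·y_labor + 5·y_seed budget = 38.
→ y_labor = 9 and y_seed budget = 4.
Δz = y_seed budget·Δb = 4 × (4) = 16, so new z* = 1560 + 16 = 1576.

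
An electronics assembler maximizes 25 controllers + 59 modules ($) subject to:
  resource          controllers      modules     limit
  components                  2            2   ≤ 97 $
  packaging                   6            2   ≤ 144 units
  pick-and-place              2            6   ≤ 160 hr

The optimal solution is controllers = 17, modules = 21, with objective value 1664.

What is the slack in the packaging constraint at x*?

0

packaging used = 6·17 + 2·21 = 144; slack = 144 − 144 = 0.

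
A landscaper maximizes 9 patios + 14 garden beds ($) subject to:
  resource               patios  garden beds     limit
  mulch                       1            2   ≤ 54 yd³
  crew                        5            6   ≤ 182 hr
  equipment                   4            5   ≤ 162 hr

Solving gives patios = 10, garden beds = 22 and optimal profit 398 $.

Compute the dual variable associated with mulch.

Check each constraint at x*: mulch 54/54 (tight); crew 182/182 (tight); equipment 150/162 (slack 12).
Slack constraints have shadow price 0 (complementary slackness).
From A_Bᵀ y = c: 1·y_mulch + 5·y_crew = 9; 2·y_mulch + 6·y_crew = 14.
Solving: y_mulch = 4, y_crew = 1.
Shadow price of mulch = 4.

4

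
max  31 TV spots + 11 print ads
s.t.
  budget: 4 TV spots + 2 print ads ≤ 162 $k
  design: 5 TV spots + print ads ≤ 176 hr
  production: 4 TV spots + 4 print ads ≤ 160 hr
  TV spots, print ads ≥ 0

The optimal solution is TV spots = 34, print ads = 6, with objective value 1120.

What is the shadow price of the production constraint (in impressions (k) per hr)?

1.5

Check each constraint at x*: budget 148/162 (slack 14); design 176/176 (tight); production 160/160 (tight).
Slack constraints have shadow price 0 (complementary slackness).
From A_Bᵀ y = c: 5·y_design + 4·y_production = 31; 1·y_design + 4·y_production = 11.
This yields shadow prices y_design = 5, y_production = 1.5.
Shadow price of production = 1.5.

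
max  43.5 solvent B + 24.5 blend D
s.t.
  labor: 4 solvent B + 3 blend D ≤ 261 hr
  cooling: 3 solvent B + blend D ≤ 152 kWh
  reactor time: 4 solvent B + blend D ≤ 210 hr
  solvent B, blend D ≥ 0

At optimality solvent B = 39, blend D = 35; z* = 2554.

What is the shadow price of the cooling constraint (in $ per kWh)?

Check each constraint at x*: labor 261/261 (tight); cooling 152/152 (tight); reactor time 191/210 (slack 19).
By complementary slackness, y = 0 for the non-binding constraint.
Dual feasibility on the basic columns requires 4·y_labor + 3·y_cooling = 43.5, 3·y_labor + 1·y_cooling = 24.5.
This yields shadow prices y_labor = 6, y_cooling = 6.5.
Shadow price of cooling = 6.5.

6.5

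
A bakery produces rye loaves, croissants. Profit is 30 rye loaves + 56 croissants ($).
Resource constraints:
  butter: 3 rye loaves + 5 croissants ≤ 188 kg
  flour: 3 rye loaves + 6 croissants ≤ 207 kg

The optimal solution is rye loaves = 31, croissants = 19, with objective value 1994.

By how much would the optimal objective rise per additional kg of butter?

4

Check each constraint at x*: butter 188/188 (tight); flour 207/207 (tight).
The binding rows give the dual system: 3·y_butter + 3·y_flour = 30 and 5·y_butter + 6·y_flour = 56.
This yields shadow prices y_butter = 4, y_flour = 6.
Shadow price of butter = 4.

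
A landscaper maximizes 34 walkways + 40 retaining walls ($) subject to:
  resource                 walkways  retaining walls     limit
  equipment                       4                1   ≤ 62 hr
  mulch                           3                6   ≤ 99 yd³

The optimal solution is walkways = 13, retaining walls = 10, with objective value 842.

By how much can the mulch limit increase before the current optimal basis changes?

273

Binding constraints: equipment, mulch. The basis is B = [[4,1],[3,6]] with det 21.
Per unit increase in mulch, x* moves by d = (-0.0476, 0.1905).
The basis stays optimal until walkways reaches 0; allowable increase = 273 yd³.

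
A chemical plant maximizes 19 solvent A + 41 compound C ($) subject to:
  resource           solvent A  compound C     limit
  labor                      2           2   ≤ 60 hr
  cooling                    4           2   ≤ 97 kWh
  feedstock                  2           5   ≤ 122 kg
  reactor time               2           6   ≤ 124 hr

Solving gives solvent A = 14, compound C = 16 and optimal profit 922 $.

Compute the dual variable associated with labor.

Binding: labor and reactor time. Non-binding: cooling (9 unused), feedstock (14 unused).
By complementary slackness, y = 0 for the non-binding constraints.
Dual feasibility on the basic columns requires 2·y_labor + 2·y_reactor time = 19, 2·y_labor + 6·y_reactor time = 41.
→ y_labor = 4 and y_reactor time = 5.5.
Shadow price of labor = 4.

4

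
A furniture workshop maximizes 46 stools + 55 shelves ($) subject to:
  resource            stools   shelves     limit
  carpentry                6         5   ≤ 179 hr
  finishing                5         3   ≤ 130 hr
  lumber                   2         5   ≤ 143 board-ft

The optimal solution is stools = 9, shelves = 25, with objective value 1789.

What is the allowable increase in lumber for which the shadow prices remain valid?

36

Binding constraints: carpentry, lumber. The basis is B = [[6,5],[2,5]] with det 20.
Per unit increase in lumber, x* moves by d = (-0.25, 0.3).
The basis stays optimal until stools reaches 0; allowable increase = 36 board-ft.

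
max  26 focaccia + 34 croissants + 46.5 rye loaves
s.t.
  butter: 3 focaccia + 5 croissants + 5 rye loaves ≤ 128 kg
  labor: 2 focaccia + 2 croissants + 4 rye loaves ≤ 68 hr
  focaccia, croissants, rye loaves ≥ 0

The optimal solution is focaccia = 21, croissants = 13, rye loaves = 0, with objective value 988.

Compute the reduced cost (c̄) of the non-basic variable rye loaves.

Both butter and labor are binding at x*.
Dual feasibility on the basic columns requires 3·y_butter + 2·y_labor = 26, 5·y_butter + 2·y_labor = 34.
This yields shadow prices y_butter = 4, y_labor = 7.
Reduced cost of rye loaves: c₃ − yᵀa₃ = 46.5 − (4·5 + 7·4) = 46.5 − 48 = -1.5.

-1.5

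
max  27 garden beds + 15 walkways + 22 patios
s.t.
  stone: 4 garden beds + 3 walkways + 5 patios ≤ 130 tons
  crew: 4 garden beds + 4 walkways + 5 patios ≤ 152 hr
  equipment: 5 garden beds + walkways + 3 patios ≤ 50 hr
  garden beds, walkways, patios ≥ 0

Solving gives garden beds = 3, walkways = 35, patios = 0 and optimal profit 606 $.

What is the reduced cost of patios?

At the optimum: stone uses 117 of 130 (slack = 13); crew uses 152 of 152 (binding); equipment uses 50 of 50 (binding).
Slack constraints have shadow price 0 (complementary slackness).
Dual feasibility on the basic columns requires 4·y_crew + 5·y_equipment = 27, 4·y_crew + 1·y_equipment = 15.
Solving: y_crew = 3, y_equipment = 3.
Reduced cost of patios: c₃ − yᵀa₃ = 22 − (3·5 + 3·3) = 22 − 24 = -2.

-2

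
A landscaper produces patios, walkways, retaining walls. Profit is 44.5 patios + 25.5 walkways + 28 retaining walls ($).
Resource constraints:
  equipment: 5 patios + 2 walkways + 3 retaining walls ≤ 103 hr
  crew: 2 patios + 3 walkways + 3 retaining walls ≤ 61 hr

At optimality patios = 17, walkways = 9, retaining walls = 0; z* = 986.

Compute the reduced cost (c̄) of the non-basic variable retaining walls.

At the optimum: equipment uses 103 of 103 (binding); crew uses 61 of 61 (binding).
From A_Bᵀ y = c: 5·y_equipment + 2·y_crew = 44.5; 2·y_equipment + 3·y_crew = 25.5.
This yields shadow prices y_equipment = 7.5, y_crew = 3.5.
Reduced cost of retaining walls: c₃ − yᵀa₃ = 28 − (7.5·3 + 3.5·3) = 28 − 33 = -5.

-5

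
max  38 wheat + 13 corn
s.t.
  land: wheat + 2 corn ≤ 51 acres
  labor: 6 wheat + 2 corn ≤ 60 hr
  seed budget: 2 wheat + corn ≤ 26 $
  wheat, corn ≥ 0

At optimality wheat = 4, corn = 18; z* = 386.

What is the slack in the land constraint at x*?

land used = 1·4 + 2·18 = 40; slack = 51 − 40 = 11.

11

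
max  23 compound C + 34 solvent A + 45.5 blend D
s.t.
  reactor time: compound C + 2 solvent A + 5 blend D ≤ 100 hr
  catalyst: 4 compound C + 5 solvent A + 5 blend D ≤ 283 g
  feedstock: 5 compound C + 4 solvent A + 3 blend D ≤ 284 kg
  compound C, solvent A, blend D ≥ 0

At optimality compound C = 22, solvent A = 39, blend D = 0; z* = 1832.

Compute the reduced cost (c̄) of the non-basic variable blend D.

Binding: reactor time and catalyst. Non-binding: feedstock (18 unused).
Since feedstock is not tight, its dual is 0.
The binding rows give the dual system: 1·y_reactor time + 4·y_catalyst = 23 and 2·y_reactor time + 5·y_catalyst = 34.
This yields shadow prices y_reactor time = 7, y_catalyst = 4.
Reduced cost of blend D: c₃ − yᵀa₃ = 45.5 − (7·5 + 4·5) = 45.5 − 55 = -9.5.

-9.5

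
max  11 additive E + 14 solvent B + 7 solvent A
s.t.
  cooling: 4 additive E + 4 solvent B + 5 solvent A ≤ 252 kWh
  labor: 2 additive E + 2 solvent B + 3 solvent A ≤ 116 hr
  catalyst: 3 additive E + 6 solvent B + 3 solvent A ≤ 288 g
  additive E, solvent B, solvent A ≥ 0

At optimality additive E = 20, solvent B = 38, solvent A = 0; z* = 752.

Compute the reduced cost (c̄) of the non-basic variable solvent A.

At the optimum: cooling uses 232 of 252 (slack = 20); labor uses 116 of 116 (binding); catalyst uses 288 of 288 (binding).
By complementary slackness, y = 0 for the non-binding constraint.
Dual feasibility on the basic columns requires 2·y_labor + 3·y_catalyst = 11, 2·y_labor + 6·y_catalyst = 14.
→ y_labor = 4 and y_catalyst = 1.
Reduced cost of solvent A: c₃ − yᵀa₃ = 7 − (4·3 + 1·3) = 7 − 15 = -8.

-8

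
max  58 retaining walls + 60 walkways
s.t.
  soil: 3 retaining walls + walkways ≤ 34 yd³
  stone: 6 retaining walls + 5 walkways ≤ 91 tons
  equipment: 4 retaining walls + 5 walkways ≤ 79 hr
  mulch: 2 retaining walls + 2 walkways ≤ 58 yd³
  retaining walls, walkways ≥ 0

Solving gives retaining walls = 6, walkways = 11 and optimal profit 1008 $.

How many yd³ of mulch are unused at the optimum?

mulch used = 2·6 + 2·11 = 34; slack = 58 − 34 = 24.

24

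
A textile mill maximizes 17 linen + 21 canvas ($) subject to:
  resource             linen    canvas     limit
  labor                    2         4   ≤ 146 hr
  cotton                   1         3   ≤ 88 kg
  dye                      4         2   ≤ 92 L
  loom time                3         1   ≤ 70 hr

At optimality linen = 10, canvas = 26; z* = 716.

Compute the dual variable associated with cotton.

5

Check each constraint at x*: labor 124/146 (slack 22); cotton 88/88 (tight); dye 92/92 (tight); loom time 56/70 (slack 14).
Since labor, loom time are not tight, their duals are 0.
From A_Bᵀ y = c: 1·y_cotton + 4·y_dye = 17; 3·y_cotton + 2·y_dye = 21.
Solving: y_cotton = 5, y_dye = 3.
Shadow price of cotton = 5.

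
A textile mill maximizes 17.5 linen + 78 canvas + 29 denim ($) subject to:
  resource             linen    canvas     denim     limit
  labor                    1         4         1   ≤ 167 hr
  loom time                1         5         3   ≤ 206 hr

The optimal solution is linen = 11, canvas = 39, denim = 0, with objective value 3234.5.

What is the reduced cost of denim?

-4.5

Check each constraint at x*: labor 167/167 (tight); loom time 206/206 (tight).
The binding rows give the dual system: 1·y_labor + 1·y_loom time = 17.5 and 4·y_labor + 5·y_loom time = 78.
→ y_labor = 9.5 and y_loom time = 8.
Reduced cost of denim: c₃ − yᵀa₃ = 29 − (9.5·1 + 8·3) = 29 − 33.5 = -4.5.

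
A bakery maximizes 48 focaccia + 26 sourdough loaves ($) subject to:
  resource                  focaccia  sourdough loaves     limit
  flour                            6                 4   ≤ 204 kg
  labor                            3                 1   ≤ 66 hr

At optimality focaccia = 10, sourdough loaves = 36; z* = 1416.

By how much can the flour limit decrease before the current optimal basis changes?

72

Binding constraints: flour, labor. The basis is B = [[6,4],[3,1]] with det -6.
Per unit decrease in flour, x* moves by d = (0.1667, -0.5).
The basis stays optimal until sourdough loaves reaches 0; allowable decrease = 72 kg.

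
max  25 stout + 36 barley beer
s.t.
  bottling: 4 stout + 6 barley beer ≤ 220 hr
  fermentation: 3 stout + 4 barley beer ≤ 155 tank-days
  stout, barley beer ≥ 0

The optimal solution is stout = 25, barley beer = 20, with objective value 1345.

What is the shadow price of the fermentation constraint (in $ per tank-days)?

3

Check each constraint at x*: bottling 220/220 (tight); fermentation 155/155 (tight).
Dual feasibility on the basic columns requires 4·y_bottling + 3·y_fermentation = 25, 6·y_bottling + 4·y_fermentation = 36.
This yields shadow prices y_bottling = 4, y_fermentation = 3.
Shadow price of fermentation = 3.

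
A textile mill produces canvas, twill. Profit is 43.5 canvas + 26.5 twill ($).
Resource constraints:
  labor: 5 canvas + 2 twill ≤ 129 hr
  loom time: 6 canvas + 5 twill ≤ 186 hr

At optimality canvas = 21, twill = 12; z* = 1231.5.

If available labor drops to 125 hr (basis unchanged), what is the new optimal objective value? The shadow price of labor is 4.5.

1213.5

Δb = -4, so new z* = 1231.5 + (4.5)·(-4) = 1231.5 − 18 = 1213.5.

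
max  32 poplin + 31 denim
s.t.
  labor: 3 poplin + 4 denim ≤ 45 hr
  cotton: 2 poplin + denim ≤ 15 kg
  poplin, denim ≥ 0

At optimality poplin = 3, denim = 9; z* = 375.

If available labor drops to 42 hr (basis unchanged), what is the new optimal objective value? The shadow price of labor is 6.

Δb = -3, so new z* = 375 + (6)·(-3) = 375 − 18 = 357.

357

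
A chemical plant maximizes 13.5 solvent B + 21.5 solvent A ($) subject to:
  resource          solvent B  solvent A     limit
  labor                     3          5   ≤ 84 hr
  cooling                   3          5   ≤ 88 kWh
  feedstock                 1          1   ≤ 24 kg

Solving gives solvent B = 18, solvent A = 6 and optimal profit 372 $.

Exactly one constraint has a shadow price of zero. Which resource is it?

cooling

labor: 84/84 (binding)
cooling: 84/88 (slack 4)
feedstock: 24/24 (binding)
By complementary slackness, a constraint with positive slack has shadow price 0 → cooling.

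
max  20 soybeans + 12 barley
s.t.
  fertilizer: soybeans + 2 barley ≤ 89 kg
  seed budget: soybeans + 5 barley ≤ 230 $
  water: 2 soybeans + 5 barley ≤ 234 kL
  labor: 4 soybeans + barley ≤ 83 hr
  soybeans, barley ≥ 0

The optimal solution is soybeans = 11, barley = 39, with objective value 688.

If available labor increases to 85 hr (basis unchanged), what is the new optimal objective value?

696

Binding: fertilizer and labor. Non-binding: seed budget (24 unused), water (17 unused).
Slack constraints have shadow price 0 (complementary slackness).
From A_Bᵀ y = c: 1·y_fertilizer + 4·y_labor = 20; 2·y_fertilizer + 1·y_labor = 12.
Solving: y_fertilizer = 4, y_labor = 4.
Δz = y_labor·Δb = 4 × (2) = 8, so new z* = 688 + 8 = 696.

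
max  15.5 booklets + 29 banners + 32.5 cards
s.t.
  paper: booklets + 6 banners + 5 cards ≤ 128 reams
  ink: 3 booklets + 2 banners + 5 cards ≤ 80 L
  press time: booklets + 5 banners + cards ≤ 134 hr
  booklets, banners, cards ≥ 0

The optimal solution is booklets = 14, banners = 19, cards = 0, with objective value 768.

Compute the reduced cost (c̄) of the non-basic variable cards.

-5

Binding: paper and ink. Non-binding: press time (25 unused).
Since press time is not tight, its dual is 0.
The binding rows give the dual system: 1·y_paper + 3·y_ink = 15.5 and 6·y_paper + 2·y_ink = 29.
This yields shadow prices y_paper = 3.5, y_ink = 4.
Reduced cost of cards: c₃ − yᵀa₃ = 32.5 − (3.5·5 + 4·5) = 32.5 − 37.5 = -5.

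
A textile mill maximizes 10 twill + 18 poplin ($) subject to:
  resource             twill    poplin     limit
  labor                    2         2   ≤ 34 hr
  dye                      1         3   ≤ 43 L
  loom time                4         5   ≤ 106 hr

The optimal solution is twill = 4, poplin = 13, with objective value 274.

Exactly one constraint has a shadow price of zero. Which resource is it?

loom time

labor: 34/34 (binding)
dye: 43/43 (binding)
loom time: 81/106 (slack 25)
By complementary slackness, a constraint with positive slack has shadow price 0 → loom time.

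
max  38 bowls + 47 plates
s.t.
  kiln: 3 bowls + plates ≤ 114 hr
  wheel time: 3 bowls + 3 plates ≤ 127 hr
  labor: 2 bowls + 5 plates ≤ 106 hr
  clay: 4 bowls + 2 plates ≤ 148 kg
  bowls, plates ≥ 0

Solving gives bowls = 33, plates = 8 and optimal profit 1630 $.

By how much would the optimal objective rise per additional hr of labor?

At the optimum: kiln uses 107 of 114 (slack = 7); wheel time uses 123 of 127 (slack = 4); labor uses 106 of 106 (binding); clay uses 148 of 148 (binding).
Since kiln, wheel time are not tight, their duals are 0.
From A_Bᵀ y = c: 2·y_labor + 4·y_clay = 38; 5·y_labor + 2·y_clay = 47.
Solving: y_labor = 7, y_clay = 6.
Shadow price of labor = 7.

7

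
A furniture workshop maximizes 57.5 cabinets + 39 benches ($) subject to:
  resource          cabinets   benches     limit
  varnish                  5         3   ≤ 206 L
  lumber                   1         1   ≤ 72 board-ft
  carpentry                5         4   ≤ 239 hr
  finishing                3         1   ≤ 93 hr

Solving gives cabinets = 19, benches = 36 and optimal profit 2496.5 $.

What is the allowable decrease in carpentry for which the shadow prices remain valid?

Binding constraints: carpentry, finishing. The basis is B = [[5,4],[3,1]] with det -7.
Per unit decrease in carpentry, x* moves by d = (0.1429, -0.4286).
The basis stays optimal until benches reaches 0; allowable decrease = 84 hr.

84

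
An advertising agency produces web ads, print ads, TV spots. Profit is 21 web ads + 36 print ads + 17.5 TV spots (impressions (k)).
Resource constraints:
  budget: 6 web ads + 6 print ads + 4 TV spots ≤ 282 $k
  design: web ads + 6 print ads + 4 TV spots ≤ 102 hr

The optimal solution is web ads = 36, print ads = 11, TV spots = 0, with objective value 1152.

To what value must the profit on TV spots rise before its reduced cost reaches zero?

At the optimum: budget uses 282 of 282 (binding); design uses 102 of 102 (binding).
From A_Bᵀ y = c: 6·y_budget + 1·y_design = 21; 6·y_budget + 6·y_design = 36.
This yields shadow prices y_budget = 3, y_design = 3.
TV spots enters the basis when its profit ≥ yᵀa₃ = 3·4 + 3·4 = 24.

24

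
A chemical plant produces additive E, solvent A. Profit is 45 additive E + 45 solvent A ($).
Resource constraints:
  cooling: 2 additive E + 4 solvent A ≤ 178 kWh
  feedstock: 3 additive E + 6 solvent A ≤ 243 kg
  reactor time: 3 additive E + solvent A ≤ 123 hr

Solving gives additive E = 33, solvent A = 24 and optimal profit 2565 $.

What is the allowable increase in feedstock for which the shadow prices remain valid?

24

Binding constraints: feedstock, reactor time. The basis is B = [[3,6],[3,1]] with det -15.
Per unit increase in feedstock, x* moves by d = (-0.0667, 0.2).
The basis stays optimal until cooling becomes binding; allowable increase = 24 kg.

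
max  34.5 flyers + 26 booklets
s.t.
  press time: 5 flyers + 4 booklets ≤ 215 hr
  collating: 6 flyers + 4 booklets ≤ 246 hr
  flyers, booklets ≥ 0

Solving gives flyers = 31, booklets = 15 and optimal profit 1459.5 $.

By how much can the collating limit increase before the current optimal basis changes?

12

Binding constraints: press time, collating. The basis is B = [[5,4],[6,4]] with det -4.
Per unit increase in collating, x* moves by d = (1, -1.25).
The basis stays optimal until booklets reaches 0; allowable increase = 12 hr.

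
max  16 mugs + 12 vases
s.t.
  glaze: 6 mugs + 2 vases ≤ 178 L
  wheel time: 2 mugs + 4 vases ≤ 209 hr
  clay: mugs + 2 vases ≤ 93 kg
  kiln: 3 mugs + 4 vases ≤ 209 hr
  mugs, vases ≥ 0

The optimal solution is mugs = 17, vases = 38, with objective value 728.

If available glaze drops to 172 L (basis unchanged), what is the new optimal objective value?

716

Check each constraint at x*: glaze 178/178 (tight); wheel time 186/209 (slack 23); clay 93/93 (tight); kiln 203/209 (slack 6).
Slack constraints have shadow price 0 (complementary slackness).
Dual feasibility on the basic columns requires 6·y_glaze + 1·y_clay = 16, 2·y_glaze + 2·y_clay = 12.
Solving: y_glaze = 2, y_clay = 4.
Δz = y_glaze·Δb = 2 × (-6) = -12, so new z* = 728 − 12 = 716.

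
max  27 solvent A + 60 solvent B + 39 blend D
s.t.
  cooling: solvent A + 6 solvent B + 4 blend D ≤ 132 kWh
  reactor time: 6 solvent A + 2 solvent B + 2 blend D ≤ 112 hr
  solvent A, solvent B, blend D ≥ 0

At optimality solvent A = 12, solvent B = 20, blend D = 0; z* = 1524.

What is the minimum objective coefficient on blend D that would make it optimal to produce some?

Check each constraint at x*: cooling 132/132 (tight); reactor time 112/112 (tight).
From A_Bᵀ y = c: 1·y_cooling + 6·y_reactor time = 27; 6·y_cooling + 2·y_reactor time = 60.
Solving: y_cooling = 9, y_reactor time = 3.
blend D enters the basis when its profit ≥ yᵀa₃ = 9·4 + 3·2 = 42.

42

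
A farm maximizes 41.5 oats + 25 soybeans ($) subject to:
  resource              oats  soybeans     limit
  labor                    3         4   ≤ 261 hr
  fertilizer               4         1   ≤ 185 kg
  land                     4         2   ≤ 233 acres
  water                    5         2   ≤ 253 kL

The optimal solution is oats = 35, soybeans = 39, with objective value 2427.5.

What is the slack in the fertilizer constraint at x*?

fertilizer used = 4·35 + 1·39 = 179; slack = 185 − 179 = 6.

6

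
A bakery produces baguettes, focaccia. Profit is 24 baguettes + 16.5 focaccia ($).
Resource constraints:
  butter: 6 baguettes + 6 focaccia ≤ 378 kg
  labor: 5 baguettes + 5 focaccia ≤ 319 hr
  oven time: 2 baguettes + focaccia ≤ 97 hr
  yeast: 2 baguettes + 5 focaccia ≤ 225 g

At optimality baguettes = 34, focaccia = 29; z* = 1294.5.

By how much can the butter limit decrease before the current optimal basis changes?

Binding constraints: butter, oven time. The basis is B = [[6,6],[2,1]] with det -6.
Per unit decrease in butter, x* moves by d = (0.1667, -0.3333).
The basis stays optimal until focaccia reaches 0; allowable decrease = 87 kg.

87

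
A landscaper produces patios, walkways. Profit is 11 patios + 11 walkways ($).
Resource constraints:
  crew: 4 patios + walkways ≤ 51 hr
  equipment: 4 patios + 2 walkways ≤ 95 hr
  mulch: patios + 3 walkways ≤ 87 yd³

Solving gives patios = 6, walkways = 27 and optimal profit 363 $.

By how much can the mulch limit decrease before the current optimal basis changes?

74.25

Binding constraints: crew, mulch. The basis is B = [[4,1],[1,3]] with det 11.
Per unit decrease in mulch, x* moves by d = (0.0909, -0.3636).
The basis stays optimal until walkways reaches 0; allowable decrease = 74.25 yd³.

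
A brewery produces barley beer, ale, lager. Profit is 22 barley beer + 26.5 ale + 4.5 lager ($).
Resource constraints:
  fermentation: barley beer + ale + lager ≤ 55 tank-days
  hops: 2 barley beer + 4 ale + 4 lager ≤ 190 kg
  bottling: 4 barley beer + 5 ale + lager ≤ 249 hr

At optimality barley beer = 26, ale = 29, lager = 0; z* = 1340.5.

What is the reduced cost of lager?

Check each constraint at x*: fermentation 55/55 (tight); hops 168/190 (slack 22); bottling 249/249 (tight).
Slack constraints have shadow price 0 (complementary slackness).
Dual feasibility on the basic columns requires 1·y_fermentation + 4·y_bottling = 22, 1·y_fermentation + 5·y_bottling = 26.5.
This yields shadow prices y_fermentation = 4, y_bottling = 4.5.
Reduced cost of lager: c₃ − yᵀa₃ = 4.5 − (4·1 + 4.5·1) = 4.5 − 8.5 = -4.

-4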